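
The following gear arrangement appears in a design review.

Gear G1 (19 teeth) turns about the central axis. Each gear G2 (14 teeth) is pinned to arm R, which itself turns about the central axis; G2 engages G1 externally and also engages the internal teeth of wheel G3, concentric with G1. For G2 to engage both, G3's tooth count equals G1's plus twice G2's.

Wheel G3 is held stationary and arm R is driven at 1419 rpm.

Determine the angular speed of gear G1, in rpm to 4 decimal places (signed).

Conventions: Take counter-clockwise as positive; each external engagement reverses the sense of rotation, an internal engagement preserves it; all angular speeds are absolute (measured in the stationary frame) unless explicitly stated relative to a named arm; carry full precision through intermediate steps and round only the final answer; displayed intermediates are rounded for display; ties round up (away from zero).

+4929.1579 rpm

topology: planetary set — G1 19T / G2 14T / G3 47T, arm = carrier (Willis)
normalise by the input: solve with ω_arm = 1, then scale by 1419 rpm
ring teeth: 19 + 2·14 = 47
19(ω_sun−ω_arm) = −47(ω_ring−ω_arm),  ω_ring = 0, ω_arm = 1
ω_sun = 1 − (47/19)(0−1) = 66/19
scale: ω_sun = 66/19 × 1419 rpm = +4929.1579 rpm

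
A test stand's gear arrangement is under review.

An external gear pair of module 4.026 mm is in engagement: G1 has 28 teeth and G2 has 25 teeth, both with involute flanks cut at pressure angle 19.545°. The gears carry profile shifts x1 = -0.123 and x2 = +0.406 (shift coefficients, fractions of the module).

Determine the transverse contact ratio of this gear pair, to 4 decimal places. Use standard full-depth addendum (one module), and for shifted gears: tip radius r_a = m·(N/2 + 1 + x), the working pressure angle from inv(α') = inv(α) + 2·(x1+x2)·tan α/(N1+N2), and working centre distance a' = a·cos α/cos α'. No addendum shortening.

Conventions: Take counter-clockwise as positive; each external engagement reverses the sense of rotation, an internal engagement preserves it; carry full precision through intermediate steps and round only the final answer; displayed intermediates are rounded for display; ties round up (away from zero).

single-mesh involute tooth geometry (28T engaging 25T at module 4.026)
base radii: r_b1 = 53.116252, r_b2 = 47.425225
tip radii: r_a1 = 59.894802, r_a2 = 55.985556
inv(α') = inv(19.545°) + 2·(-0.123+0.406)·tan α/(28+25) = 0.01766926  ⇒  α' = 21.12531°
a' = a·cos α / cos α' = 106.6890·cos 19.545°/cos 21.12531° = 107.785244
action lengths: √(r_a1²−r_b1²) = 27.677629, √(r_a2²−r_b2²) = 29.752824
base pitch p_b = π·m·cos α = 11.919259
CR = (27.677629 + 29.752824 − 107.785244·sin 21.12531°)/11.919259 = 1.559132
contact ratio ≈ 1.5591

1.5591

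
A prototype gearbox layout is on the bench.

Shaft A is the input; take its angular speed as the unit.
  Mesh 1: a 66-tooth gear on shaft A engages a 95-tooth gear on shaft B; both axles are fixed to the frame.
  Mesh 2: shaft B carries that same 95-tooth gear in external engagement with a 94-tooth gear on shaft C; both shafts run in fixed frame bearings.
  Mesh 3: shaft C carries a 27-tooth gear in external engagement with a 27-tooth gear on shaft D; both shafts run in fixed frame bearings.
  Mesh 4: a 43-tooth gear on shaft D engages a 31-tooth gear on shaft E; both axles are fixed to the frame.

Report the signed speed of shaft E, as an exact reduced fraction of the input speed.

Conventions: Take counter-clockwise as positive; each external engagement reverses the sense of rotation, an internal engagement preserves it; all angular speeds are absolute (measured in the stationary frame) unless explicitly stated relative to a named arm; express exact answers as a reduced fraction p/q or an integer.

1419/1457

4-mesh fixed-axis compound train (all bearings frame-fixed)
mesh 1 [66T→95T]: |ω|/ω_in = 1×66/95 = 66/95, sense flips to −
mesh 2 [95T→94T]: |ω|/ω_in = (66/95)×95/94 = 33/47, sense flips to +
mesh 3 [27T→27T]: |ω|/ω_in = (33/47)×27/27 = 33/47, sense flips to −
mesh 4 [43T→31T]: |ω|/ω_in = (33/47)×43/31 = 1419/1457, sense flips to +
signed output speed (× input speed) = 1419/1457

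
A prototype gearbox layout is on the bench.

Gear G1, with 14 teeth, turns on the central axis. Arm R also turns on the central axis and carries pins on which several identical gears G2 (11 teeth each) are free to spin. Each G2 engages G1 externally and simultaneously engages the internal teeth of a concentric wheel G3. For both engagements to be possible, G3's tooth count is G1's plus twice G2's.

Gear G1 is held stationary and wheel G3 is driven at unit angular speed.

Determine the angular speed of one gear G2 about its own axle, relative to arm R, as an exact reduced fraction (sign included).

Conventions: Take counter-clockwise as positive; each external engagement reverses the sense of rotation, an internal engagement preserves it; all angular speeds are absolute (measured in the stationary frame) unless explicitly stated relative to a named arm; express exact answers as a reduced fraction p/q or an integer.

recognized (axles ride arm R): planetary set, 14/11/36 teeth
ring teeth: 14 + 2·11 = 36
14(ω_sun−ω_arm) = −36(ω_ring−ω_arm),  ω_sun = 0, ω_ring = 1
14(0−ω_arm) = −36(1−ω_arm)  ⇒  50·ω_arm = 36  ⇒  ω_arm = 18/25
sun–planet mesh: 14·(0−18/25) = −11·(ω_p−ω_arm)  ⇒  ω_p−ω_arm = 252/275
exact speed ratio = 252/275

252/275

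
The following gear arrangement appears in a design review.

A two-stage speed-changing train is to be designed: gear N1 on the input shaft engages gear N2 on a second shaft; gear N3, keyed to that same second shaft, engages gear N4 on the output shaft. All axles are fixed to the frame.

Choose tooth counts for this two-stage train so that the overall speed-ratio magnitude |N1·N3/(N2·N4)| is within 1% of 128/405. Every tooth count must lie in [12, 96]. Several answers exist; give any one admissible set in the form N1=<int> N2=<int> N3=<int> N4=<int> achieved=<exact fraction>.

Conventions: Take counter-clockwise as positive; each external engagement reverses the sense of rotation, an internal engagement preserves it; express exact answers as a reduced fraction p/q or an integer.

N1=16 N2=15 N3=16 N4=54 achieved=128/405

topology: fixed-axis compound train — 2 stages, target 128/405
target = 128/405 in lowest terms: an exact hit needs N1·N3 = k·128 and N2·N4 = k·405 for one integer k, every count in [12, 96]; additionally prefer no 1:1 stage (N1 ≠ N2, N3 ≠ N4)
k = 1: no 1:1-free in-range split of k·128 and k·405 into factor pairs; take k = 2
k = 2: N1·N3 = 256 = 16·16, N2·N4 = 810 = 15·54
achieved = 16·16/(15·54) = 128/405; |achieved − target| = 0 ≤ 32/10125 ✓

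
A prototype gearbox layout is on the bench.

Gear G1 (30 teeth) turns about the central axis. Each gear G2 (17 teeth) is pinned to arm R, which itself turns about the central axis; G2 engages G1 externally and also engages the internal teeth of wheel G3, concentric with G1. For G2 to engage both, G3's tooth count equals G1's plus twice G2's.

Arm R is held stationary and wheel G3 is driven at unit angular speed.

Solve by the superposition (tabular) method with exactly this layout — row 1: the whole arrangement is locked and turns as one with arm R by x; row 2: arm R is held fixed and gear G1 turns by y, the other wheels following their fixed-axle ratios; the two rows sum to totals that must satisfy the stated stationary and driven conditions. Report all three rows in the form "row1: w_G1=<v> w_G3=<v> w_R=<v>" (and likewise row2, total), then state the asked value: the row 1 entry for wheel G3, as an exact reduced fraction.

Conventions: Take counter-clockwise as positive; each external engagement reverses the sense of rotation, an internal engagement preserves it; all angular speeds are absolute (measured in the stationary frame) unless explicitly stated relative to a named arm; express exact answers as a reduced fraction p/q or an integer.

row1: w_G1=0 w_G3=0 w_R=0
row2: w_G1=-32/15 w_G3=1 w_R=0
total: w_G1=-32/15 w_G3=1 w_R=0
asked value: 0

class = planetary set [G3 = 30+2·17 = 64; Willis about the carrier]
row 1 (train locked, turned with arm): all members turn x
row 2: sun turns y, ring = −(30/64)·y, arm 0
boundary: total ω_arm = x = 0 and total ω_ring = x − (30/64)·y = 1  ⇒  y = -32/15, x = 0
row 2 ring = −(30/64)·(-32/15) = 1
totals (row 1 + row 2): sun 0 + (-32/15) = -32/15, ring 0 + 1 = 1, arm 0 + 0 = 0
asked cell (row1, ring) = 0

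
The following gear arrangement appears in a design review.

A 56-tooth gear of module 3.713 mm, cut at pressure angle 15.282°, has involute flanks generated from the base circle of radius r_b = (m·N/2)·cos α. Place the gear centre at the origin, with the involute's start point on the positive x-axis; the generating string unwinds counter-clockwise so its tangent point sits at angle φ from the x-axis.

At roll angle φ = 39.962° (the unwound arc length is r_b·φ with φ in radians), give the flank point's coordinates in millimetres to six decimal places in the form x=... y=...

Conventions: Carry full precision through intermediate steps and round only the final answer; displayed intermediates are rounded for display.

recognized (one wheel, involute flank): single-mesh tooth geometry, m = 3.713, N = 56
pitch radius r_p = m·N/2 = 3.713·56/2 = 103.964000
base radius r_b = r_p·cos α = 103.964000·cos 15.282° = 100.287861
roll angle φ = 39.962° = 0.69746848 rad
x = r_b·(cos φ + φ·sin φ) = 121.793613
y = r_b·(sin φ − φ·cos φ) = 10.800033

x=121.793613 y=10.800033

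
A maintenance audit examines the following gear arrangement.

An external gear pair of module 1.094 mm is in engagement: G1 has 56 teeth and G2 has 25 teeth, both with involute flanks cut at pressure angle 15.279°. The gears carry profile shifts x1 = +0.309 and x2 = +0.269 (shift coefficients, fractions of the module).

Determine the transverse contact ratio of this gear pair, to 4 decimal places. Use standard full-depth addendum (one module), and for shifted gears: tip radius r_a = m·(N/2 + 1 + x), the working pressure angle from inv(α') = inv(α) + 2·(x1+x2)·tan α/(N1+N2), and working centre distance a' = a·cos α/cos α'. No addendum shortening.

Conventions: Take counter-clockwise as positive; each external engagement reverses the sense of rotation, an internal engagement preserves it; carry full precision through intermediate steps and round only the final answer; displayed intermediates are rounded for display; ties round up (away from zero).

1.8076

recognized (one external pair, fixed centres): single-mesh tooth geometry, m = 1.094, N1 = 56, N2 = 25
base radii: r_b1 = 29.549283, r_b2 = 13.191644
tip radii: r_a1 = 32.064046, r_a2 = 15.063286
inv(α') = inv(15.279°) + 2·(+0.309+0.269)·tan α/(56+25) = 0.01040492  ⇒  α' = 17.80481°
a' = a·cos α / cos α' = 44.3070·cos 15.279°/cos 17.80481° = 44.891041
action lengths: √(r_a1²−r_b1²) = 12.447606, √(r_a2²−r_b2²) = 7.272077
base pitch p_b = π·m·cos α = 3.315422
CR = (12.447606 + 7.272077 − 44.891041·sin 17.80481°)/3.315422 = 1.807648
contact ratio ≈ 1.8076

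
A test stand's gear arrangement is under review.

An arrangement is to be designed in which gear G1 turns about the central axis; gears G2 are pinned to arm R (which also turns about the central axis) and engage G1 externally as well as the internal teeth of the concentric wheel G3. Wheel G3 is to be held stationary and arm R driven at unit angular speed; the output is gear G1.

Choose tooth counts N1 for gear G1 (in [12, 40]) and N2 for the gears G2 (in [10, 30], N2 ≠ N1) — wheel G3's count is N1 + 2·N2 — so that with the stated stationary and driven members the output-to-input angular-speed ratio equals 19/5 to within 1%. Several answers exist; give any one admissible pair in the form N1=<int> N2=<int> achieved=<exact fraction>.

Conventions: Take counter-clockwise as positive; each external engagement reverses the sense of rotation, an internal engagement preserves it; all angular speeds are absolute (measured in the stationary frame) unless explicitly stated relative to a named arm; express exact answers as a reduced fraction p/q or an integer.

class = planetary set [ratio 19/5 wanted; Willis about the carrier]
Willis with ω_ring = 0: ω_sun/ω_arm = (N1+N3)/N1; set equal to 19/5  ⇒  N3/N1 = 19/5 − 1 = 14/5
N3 = N1 + 2·N2  ⇒  N2/N1 = (N3/N1 − 1)/2 = (14/5 − 1)/2 = 9/10
smallest multiple with N1 ≥ 12 and N2 ≥ 10: k = 2  ⇒  N1 = 2·10 = 20, N2 = 2·9 = 18 (N1 ≤ 40, N2 ≤ 30, N2 ≠ N1 ✓), N3 = 20 + 2·18 = 56
check: (N1+N3)/N1 with N1 = 20, N3 = 56 gives 19/5; |achieved − target| = 0 ≤ 19/500 ✓

N1=20 N2=18 achieved=19/5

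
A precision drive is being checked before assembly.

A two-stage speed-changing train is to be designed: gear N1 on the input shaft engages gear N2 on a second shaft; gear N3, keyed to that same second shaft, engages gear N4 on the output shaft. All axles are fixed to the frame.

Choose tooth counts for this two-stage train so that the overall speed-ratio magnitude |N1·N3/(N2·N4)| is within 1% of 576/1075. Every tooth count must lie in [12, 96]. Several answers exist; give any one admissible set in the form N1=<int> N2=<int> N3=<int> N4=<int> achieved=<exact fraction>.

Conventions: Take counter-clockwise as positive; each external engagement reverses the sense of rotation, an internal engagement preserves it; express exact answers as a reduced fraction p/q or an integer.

topology: fixed-axis compound train — 2 stages, target 576/1075
target = 576/1075 in lowest terms: an exact hit needs N1·N3 = k·576 and N2·N4 = k·1075 for one integer k, every count in [12, 96]; additionally prefer no 1:1 stage (N1 ≠ N2, N3 ≠ N4)
k = 1: N1·N3 = 576 = 12·48, N2·N4 = 1075 = 25·43
achieved = 12·48/(25·43) = 576/1075; |achieved − target| = 0 ≤ 144/26875 ✓

N1=12 N2=25 N3=48 N4=43 achieved=576/1075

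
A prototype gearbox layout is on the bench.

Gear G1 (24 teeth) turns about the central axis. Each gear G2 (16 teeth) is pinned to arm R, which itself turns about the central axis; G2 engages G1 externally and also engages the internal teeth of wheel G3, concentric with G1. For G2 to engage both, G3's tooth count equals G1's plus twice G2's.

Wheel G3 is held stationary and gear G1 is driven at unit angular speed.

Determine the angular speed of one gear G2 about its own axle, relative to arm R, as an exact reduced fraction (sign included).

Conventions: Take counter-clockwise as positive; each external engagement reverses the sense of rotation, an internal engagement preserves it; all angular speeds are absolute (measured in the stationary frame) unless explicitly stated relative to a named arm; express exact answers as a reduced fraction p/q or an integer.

planetary set (24T centre, 16T on arm, 56T internal) — Willis relation
ring teeth: 24 + 2·16 = 56
24(ω_sun−ω_arm) = −56(ω_ring−ω_arm),  ω_ring = 0, ω_sun = 1
24(1−ω_arm) = −56(0−ω_arm)  ⇒  80·ω_arm = 24  ⇒  ω_arm = 3/10
sun–planet mesh: 24·(1−3/10) = −16·(ω_p−ω_arm)  ⇒  ω_p−ω_arm = -21/20
exact speed ratio = -21/20

-21/20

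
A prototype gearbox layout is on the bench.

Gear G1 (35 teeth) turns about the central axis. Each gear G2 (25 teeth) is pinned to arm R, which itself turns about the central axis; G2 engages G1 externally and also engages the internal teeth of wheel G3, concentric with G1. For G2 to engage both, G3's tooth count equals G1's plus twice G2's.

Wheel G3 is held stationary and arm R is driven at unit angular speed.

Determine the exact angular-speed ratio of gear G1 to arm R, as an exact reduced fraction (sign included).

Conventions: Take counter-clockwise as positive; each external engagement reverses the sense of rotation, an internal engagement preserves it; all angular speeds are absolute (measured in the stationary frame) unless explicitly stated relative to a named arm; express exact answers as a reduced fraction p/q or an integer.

24/7

topology: planetary set — G1 35T / G2 25T / G3 85T, arm = carrier (Willis)
ring teeth: 35 + 2·25 = 85
35(ω_sun−ω_arm) = −85(ω_ring−ω_arm),  ω_ring = 0, ω_arm = 1
ω_sun = 1 − (85/35)(0−1) = 24/7
ω_out/ω_in = 24/7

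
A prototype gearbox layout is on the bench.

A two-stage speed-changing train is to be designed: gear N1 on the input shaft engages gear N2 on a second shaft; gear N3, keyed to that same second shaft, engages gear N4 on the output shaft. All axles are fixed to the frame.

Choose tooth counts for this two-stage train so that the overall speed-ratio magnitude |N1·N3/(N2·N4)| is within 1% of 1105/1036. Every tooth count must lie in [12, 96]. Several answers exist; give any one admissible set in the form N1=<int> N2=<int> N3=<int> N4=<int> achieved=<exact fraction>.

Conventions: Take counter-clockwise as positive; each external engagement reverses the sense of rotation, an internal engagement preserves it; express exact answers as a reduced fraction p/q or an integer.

2-stage fixed-axis compound train for ratio 1105/1036
target = 1105/1036 in lowest terms: an exact hit needs N1·N3 = k·1105 and N2·N4 = k·1036 for one integer k, every count in [12, 96]; additionally prefer no 1:1 stage (N1 ≠ N2, N3 ≠ N4)
k = 1: N1·N3 = 1105 = 13·85, N2·N4 = 1036 = 14·74
achieved = 13·85/(14·74) = 1105/1036; |achieved − target| = 0 ≤ 221/20720 ✓

N1=13 N2=14 N3=85 N4=74 achieved=1105/1036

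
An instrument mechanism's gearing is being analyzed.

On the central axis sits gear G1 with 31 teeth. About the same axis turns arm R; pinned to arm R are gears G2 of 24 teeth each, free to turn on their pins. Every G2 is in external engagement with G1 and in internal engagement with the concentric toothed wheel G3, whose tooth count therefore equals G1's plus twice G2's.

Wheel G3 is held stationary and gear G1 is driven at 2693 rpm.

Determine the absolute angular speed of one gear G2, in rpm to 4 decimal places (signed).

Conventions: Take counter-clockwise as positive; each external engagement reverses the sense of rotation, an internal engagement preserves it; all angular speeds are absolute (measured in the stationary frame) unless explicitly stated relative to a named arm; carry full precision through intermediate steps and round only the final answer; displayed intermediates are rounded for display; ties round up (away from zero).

recognized (axles ride arm R): planetary set, 31/24/79 teeth
normalise by the input: solve with ω_sun = 1, then scale by 2693 rpm
ring teeth: 31 + 2·24 = 79
31(ω_sun−ω_arm) = −79(ω_ring−ω_arm),  ω_ring = 0, ω_sun = 1
31(1−ω_arm) = −79(0−ω_arm)  ⇒  110·ω_arm = 31  ⇒  ω_arm = 31/110
sun–planet mesh: 31·(1−31/110) = −24·(ω_p−ω_arm)  ⇒  ω_p−ω_arm = -2449/2640
ω_p = 31/110 − 2449/2640 = -31/48
scale: ω_p = -31/48 × 2693 rpm = -1739.2292 rpm

-1739.2292 rpm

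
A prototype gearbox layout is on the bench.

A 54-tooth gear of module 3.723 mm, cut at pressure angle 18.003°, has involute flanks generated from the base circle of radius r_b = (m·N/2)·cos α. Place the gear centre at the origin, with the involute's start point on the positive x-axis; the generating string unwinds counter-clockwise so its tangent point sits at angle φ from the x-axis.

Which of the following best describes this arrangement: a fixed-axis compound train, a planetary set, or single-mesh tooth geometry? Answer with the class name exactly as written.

single-mesh tooth geometry

topology: single-mesh involute geometry — m = 3.723, N = 54
classification: single-mesh tooth geometry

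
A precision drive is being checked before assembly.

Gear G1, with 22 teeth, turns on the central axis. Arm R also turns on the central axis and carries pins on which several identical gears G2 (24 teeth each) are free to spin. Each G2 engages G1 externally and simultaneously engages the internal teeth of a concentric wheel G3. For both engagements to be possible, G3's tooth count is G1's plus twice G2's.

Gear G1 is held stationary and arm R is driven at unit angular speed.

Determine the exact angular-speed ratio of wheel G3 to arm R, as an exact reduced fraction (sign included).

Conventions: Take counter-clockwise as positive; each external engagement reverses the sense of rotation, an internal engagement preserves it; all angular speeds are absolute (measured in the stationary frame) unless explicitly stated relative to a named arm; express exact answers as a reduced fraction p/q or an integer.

46/35

topology: planetary set — G1 22T / G2 24T / G3 70T, arm = carrier (Willis)
ring teeth: 22 + 2·24 = 70
22(ω_sun−ω_arm) = −70(ω_ring−ω_arm),  ω_sun = 0, ω_arm = 1
ω_ring = 1 − (22/70)(0−1) = 46/35
ω_out/ω_in = 46/35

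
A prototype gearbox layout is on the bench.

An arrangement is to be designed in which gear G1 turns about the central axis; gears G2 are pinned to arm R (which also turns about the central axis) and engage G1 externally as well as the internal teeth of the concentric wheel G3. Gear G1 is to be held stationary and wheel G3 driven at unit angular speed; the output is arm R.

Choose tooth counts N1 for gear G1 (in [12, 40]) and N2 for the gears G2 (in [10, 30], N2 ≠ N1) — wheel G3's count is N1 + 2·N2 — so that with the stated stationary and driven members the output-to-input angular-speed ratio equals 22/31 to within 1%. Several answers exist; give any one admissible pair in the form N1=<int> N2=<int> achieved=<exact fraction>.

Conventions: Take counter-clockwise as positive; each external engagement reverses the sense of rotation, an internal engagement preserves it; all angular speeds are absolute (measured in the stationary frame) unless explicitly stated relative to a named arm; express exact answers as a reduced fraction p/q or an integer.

N1=18 N2=13 achieved=22/31

planetary set to be sized for 22/31 (Willis relation)
Willis with ω_sun = 0: ω_arm/ω_ring = N3/(N1+N3); set equal to 22/31  ⇒  N3/N1 = (22/31)/(1 − 22/31) = 22/9
N3 = N1 + 2·N2  ⇒  N2/N1 = (N3/N1 − 1)/2 = (22/9 − 1)/2 = 13/18
smallest multiple with N1 ≥ 12 and N2 ≥ 10: k = 1  ⇒  N1 = 1·18 = 18, N2 = 1·13 = 13 (N1 ≤ 40, N2 ≤ 30, N2 ≠ N1 ✓), N3 = 18 + 2·13 = 44
check: N3/(N1+N3) with N1 = 18, N3 = 44 gives 22/31; |achieved − target| = 0 ≤ 11/1550 ✓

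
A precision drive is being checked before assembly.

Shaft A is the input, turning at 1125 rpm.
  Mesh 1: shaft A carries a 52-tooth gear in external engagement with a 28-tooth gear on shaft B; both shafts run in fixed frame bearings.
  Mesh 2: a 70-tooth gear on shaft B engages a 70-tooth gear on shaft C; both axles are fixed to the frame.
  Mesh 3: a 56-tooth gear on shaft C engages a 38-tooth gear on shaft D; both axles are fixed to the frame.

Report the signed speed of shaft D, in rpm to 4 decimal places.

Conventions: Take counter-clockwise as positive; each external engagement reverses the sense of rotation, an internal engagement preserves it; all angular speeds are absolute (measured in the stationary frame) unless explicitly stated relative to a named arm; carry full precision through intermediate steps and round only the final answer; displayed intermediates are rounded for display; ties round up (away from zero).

-3078.9474 rpm

topology: fixed-axis compound train — 3 meshes, A→D
mesh 1 [52T→28T]: ω = 1125.0000×52/28 = 2089.2857 rpm, sense flips to −
mesh 2 [70T→70T]: ω = 2089.2857×70/70 = 2089.2857 rpm, sense flips to +
mesh 3 [56T→38T]: ω = 2089.2857×56/38 = 3078.9474 rpm, sense flips to −
signed output speed = -3078.9474 rpm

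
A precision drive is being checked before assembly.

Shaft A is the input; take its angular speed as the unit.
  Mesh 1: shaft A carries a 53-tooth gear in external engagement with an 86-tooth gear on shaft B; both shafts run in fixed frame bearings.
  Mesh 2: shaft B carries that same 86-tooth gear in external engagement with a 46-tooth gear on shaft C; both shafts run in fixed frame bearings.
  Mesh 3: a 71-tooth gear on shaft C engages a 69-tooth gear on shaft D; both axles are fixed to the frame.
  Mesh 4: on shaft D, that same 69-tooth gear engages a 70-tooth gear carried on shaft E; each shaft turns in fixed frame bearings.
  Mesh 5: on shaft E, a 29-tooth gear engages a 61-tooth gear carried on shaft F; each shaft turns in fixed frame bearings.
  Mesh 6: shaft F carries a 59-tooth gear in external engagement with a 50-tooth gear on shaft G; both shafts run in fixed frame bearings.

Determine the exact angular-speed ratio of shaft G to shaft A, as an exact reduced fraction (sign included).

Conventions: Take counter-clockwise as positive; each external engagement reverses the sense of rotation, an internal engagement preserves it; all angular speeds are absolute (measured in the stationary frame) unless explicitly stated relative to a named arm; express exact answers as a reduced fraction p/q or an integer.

6438493/9821000

class = fixed-axis compound train [6 meshes; 6 ratios multiply, 6 sense flips]
mesh 1 [53T→86T]: running ratio 53/86, sense −
mesh 2 [86T→46T]: running ratio 53/46, sense +
mesh 3 [71T→69T]: running ratio 3763/3174, sense −
mesh 4 [69T→70T]: running ratio 3763/3220, sense +
mesh 5 [29T→61T]: running ratio 109127/196420, sense −
mesh 6 [59T→50T]: running ratio 6438493/9821000, sense +
ω_out/ω_in = 6438493/9821000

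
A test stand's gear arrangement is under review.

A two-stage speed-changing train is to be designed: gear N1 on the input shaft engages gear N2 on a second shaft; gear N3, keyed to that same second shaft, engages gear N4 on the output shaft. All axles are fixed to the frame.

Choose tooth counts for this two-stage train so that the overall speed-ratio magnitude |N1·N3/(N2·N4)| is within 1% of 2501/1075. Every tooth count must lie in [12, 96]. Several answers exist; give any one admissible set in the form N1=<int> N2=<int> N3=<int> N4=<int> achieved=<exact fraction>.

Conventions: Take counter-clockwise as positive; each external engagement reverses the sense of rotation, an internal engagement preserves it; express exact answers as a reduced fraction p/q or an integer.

N1=41 N2=25 N3=61 N4=43 achieved=2501/1075

topology: fixed-axis compound train — 2 stages, target 2501/1075
target = 2501/1075 in lowest terms: an exact hit needs N1·N3 = k·2501 and N2·N4 = k·1075 for one integer k, every count in [12, 96]; additionally prefer no 1:1 stage (N1 ≠ N2, N3 ≠ N4)
k = 1: N1·N3 = 2501 = 41·61, N2·N4 = 1075 = 25·43
achieved = 41·61/(25·43) = 2501/1075; |achieved − target| = 0 ≤ 2501/107500 ✓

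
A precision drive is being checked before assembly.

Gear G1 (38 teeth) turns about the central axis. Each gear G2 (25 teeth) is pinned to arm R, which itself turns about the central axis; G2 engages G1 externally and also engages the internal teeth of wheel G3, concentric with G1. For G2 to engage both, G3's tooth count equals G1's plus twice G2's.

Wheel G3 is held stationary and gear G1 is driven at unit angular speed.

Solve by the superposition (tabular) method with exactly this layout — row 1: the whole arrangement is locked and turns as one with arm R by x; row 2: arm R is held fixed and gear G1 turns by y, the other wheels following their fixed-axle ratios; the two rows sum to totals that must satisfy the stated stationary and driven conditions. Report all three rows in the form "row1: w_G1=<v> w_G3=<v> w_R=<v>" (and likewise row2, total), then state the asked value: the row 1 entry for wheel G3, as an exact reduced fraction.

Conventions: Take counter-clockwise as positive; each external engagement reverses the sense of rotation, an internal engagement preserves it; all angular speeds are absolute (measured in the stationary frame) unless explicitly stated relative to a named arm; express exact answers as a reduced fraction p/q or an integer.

topology: planetary set — G1 38T / G2 25T / G3 88T, arm = carrier (Willis)
row 1 (train locked, turned with arm): all members turn x
row 2 — arm fixed, fixed-axis ratios: sun y, ring −(38/88)·y, arm 0
boundary: total ω_ring = x − (38/88)·y = 0 and total ω_sun = x + y = 1  ⇒  y = 44/63, x = 19/63
row 2 ring = −(38/88)·44/63 = -19/63
totals (row 1 + row 2): sun 19/63 + 44/63 = 1, ring 19/63 + (-19/63) = 0, arm 19/63 + 0 = 19/63
asked cell (row1, ring) = 19/63

row1: w_G1=19/63 w_G3=19/63 w_R=19/63
row2: w_G1=44/63 w_G3=-19/63 w_R=0
total: w_G1=1 w_G3=0 w_R=19/63
asked value: 19/63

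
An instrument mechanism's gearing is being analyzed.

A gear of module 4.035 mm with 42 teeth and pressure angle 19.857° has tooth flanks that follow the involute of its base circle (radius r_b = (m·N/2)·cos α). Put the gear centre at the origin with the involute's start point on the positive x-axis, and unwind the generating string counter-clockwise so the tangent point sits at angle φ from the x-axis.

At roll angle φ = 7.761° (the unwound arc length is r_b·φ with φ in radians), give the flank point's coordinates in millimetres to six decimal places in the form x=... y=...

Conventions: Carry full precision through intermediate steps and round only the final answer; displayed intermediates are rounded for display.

x=80.424729 y=0.065903

recognized (one wheel, involute flank): single-mesh tooth geometry, m = 4.035, N = 42
pitch radius r_p = m·N/2 = 4.035·42/2 = 84.735000
base radius r_b = r_p·cos α = 84.735000·cos 19.857° = 79.696938
roll angle φ = 7.761° = 0.13545500 rad
x = r_b·(cos φ + φ·sin φ) = 80.424729
y = r_b·(sin φ − φ·cos φ) = 0.065903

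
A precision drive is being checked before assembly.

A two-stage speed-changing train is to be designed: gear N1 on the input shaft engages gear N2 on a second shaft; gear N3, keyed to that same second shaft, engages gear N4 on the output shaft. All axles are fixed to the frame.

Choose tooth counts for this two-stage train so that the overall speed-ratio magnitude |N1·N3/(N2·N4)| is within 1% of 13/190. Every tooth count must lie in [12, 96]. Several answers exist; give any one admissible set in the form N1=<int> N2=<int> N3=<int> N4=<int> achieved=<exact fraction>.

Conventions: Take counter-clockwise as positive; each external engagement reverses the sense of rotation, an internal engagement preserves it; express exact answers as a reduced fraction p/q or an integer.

N1=12 N2=24 N3=13 N4=95 achieved=13/190

2-stage fixed-axis compound train for ratio 13/190
target = 13/190 in lowest terms: an exact hit needs N1·N3 = k·13 and N2·N4 = k·190 for one integer k, every count in [12, 96]; additionally prefer no 1:1 stage (N1 ≠ N2, N3 ≠ N4)
k = 1…11: no 1:1-free in-range split of k·13 and k·190 into factor pairs; take k = 12
k = 12: N1·N3 = 156 = 12·13, N2·N4 = 2280 = 24·95
achieved = 12·13/(24·95) = 13/190; |achieved − target| = 0 ≤ 13/19000 ✓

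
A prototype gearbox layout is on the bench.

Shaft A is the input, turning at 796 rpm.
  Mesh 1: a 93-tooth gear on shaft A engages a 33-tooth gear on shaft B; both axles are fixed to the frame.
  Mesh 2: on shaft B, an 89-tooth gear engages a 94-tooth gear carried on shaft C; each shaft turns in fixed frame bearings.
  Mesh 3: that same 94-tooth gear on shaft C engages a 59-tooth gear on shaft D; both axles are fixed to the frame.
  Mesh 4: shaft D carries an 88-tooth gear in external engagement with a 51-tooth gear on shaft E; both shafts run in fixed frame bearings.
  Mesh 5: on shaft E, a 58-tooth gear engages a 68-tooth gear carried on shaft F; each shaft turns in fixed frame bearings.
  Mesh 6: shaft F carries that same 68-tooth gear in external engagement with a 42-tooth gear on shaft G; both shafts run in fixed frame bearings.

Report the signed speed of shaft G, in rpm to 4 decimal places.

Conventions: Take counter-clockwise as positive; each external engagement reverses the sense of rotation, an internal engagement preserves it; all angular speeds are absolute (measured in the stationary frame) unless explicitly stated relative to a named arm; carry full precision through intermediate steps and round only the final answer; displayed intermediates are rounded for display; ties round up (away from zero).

recognized (7 fixed axles, 6 meshes): fixed-axis compound train
mesh 1 [93T→33T]: ω = 796.0000×93/33 = 2243.2727 rpm, sense flips to −
mesh 2 [89T→94T]: ω = 2243.2727×89/94 = 2123.9497 rpm, sense flips to +
mesh 3 [94T→59T]: ω = 2123.9497×94/59 = 3383.9199 rpm, sense flips to −
mesh 4 [88T→51T]: ω = 3383.9199×88/51 = 5838.9206 rpm, sense flips to +
mesh 5 [58T→68T]: ω = 5838.9206×58/68 = 4980.2558 rpm, sense flips to −
mesh 6 [68T→42T]: ω = 4980.2558×68/42 = 8063.2713 rpm, sense flips to +
signed output speed = +8063.2713 rpm

+8063.2713 rpm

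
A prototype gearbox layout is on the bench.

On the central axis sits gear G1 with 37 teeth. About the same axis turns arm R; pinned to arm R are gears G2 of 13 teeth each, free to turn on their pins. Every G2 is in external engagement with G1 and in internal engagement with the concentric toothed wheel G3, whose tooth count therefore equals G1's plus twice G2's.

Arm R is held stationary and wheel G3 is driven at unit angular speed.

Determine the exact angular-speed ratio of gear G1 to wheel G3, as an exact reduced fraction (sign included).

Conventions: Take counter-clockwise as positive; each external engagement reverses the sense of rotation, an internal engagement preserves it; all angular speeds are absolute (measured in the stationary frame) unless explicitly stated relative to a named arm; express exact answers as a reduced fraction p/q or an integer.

-63/37

class = planetary set [G3 = 37+2·13 = 63; Willis about the carrier]
ring teeth: 37 + 2·13 = 63
37(ω_sun−ω_arm) = −63(ω_ring−ω_arm),  ω_arm = 0, ω_ring = 1
ω_sun = 0 − (63/37)(1−0) = -63/37
ω_out/ω_in = -63/37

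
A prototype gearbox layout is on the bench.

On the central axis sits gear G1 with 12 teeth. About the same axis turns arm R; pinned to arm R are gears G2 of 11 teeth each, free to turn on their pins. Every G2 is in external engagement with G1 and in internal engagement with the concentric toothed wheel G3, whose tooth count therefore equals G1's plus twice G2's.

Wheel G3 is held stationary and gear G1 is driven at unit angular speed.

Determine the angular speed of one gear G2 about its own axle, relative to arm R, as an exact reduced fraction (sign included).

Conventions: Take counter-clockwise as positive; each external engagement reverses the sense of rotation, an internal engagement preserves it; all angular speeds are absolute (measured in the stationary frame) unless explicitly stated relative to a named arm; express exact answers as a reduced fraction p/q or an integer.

-204/253

recognized (axles ride arm R): planetary set, 12/11/34 teeth
ring teeth: 12 + 2·11 = 34
12(ω_sun−ω_arm) = −34(ω_ring−ω_arm),  ω_ring = 0, ω_sun = 1
12(1−ω_arm) = −34(0−ω_arm)  ⇒  46·ω_arm = 12  ⇒  ω_arm = 6/23
sun–planet mesh: 12·(1−6/23) = −11·(ω_p−ω_arm)  ⇒  ω_p−ω_arm = -204/253
exact speed ratio = -204/253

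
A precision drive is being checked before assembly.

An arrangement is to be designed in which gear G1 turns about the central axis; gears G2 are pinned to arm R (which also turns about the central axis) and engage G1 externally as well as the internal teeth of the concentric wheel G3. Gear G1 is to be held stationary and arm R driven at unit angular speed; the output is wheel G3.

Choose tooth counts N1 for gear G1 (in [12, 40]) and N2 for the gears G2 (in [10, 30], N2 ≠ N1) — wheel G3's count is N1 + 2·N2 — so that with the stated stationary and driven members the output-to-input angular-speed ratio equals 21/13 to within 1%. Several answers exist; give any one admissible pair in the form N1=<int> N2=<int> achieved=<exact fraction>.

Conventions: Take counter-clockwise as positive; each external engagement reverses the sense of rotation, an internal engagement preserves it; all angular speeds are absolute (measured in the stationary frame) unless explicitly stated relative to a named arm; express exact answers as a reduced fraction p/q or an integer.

planetary set to be sized for 21/13 (Willis relation)
Willis with ω_sun = 0: ω_ring/ω_arm = (N1+N3)/N3; set equal to 21/13  ⇒  N3/N1 = 1/(21/13 − 1) = 13/8
N3 = N1 + 2·N2  ⇒  N2/N1 = (N3/N1 − 1)/2 = (13/8 − 1)/2 = 5/16
smallest multiple with N1 ≥ 12 and N2 ≥ 10: k = 2  ⇒  N1 = 2·16 = 32, N2 = 2·5 = 10 (N1 ≤ 40, N2 ≤ 30, N2 ≠ N1 ✓), N3 = 32 + 2·10 = 52
check: (N1+N3)/N3 with N1 = 32, N3 = 52 gives 21/13; |achieved − target| = 0 ≤ 21/1300 ✓

N1=32 N2=10 achieved=21/13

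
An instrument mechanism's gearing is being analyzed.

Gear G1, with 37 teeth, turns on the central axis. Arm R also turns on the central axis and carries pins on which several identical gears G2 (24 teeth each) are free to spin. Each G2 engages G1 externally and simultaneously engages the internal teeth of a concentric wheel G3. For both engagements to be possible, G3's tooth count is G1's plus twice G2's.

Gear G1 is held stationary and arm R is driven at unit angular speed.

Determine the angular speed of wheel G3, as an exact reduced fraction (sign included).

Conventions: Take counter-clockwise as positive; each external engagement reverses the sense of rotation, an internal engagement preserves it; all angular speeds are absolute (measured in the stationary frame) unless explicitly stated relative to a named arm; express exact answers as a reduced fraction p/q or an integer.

122/85

class = planetary set [G3 = 37+2·24 = 85; Willis about the carrier]
ring teeth: 37 + 2·24 = 85
37(ω_sun−ω_arm) = −85(ω_ring−ω_arm),  ω_sun = 0, ω_arm = 1
ω_ring = 1 − (37/85)(0−1) = 122/85
exact speed ratio = 122/85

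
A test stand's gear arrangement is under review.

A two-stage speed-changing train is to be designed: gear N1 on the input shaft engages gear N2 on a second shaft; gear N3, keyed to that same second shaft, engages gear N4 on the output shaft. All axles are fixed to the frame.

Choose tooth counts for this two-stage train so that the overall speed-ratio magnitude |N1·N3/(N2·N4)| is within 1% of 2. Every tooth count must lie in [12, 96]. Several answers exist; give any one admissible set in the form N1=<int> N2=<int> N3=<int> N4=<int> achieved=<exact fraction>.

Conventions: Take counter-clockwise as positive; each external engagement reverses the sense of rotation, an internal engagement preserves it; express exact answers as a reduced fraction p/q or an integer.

2-stage fixed-axis compound train for ratio 2
target = 2/1 in lowest terms: an exact hit needs N1·N3 = k·2 and N2·N4 = k·1 for one integer k, every count in [12, 96]; additionally prefer no 1:1 stage (N1 ≠ N2, N3 ≠ N4)
k = 1…143: no 1:1-free in-range split of k·2 and k·1 into factor pairs; take k = 144
k = 144: N1·N3 = 288 = 16·18, N2·N4 = 144 = 12·12
achieved = 16·18/(12·12) = 2; |achieved − target| = 0 ≤ 1/50 ✓

N1=16 N2=12 N3=18 N4=12 achieved=2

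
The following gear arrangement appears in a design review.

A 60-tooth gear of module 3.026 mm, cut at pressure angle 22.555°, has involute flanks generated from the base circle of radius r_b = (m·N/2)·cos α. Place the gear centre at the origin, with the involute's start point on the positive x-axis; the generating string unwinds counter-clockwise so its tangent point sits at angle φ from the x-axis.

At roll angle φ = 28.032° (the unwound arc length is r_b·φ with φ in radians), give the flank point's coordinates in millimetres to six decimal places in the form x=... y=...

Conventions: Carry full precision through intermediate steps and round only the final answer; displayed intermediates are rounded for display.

x=93.277698 y=3.195026

single-mesh involute tooth geometry (60T wheel at module 3.026)
pitch radius r_p = m·N/2 = 3.026·60/2 = 90.780000
base radius r_b = r_p·cos α = 90.780000·cos 22.555° = 83.836397
roll angle φ = 28.032° = 0.48925070 rad
x = r_b·(cos φ + φ·sin φ) = 93.277698
y = r_b·(sin φ − φ·cos φ) = 3.195026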